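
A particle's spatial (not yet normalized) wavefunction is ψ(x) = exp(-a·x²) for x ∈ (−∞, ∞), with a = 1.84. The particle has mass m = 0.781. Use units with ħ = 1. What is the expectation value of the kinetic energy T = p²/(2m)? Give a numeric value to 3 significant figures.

1.18

T = −(ħ²/2m) d²/dx², so ⟨T⟩ = −(ħ²/2m) ∫ ψ*·ψ'' dx / ∫|ψ|² dx; with m = 0.781.
Gaussian moments: ∫x^(2j)·e^(−2ax²) dx = (2j−1)!!/(4a)^j · √(π/(2a)), odd powers integrate to 0; here √(π/(2a)) = 0.92396. Derivatives: d/dx e^(−ax²) = −2ax·e^(−ax²), d²/dx² e^(−ax²) = (4a²x² − 2a)·e^(−ax²).
State is unnormalized: ∫|ψ|² dx = 0.92396, and ∫ψ*·(−ħ²/2m · ψ'') dx = 1.0884, so ⟨T⟩ = 1.0884 / 0.92396.
⟨T⟩ = 1.1780.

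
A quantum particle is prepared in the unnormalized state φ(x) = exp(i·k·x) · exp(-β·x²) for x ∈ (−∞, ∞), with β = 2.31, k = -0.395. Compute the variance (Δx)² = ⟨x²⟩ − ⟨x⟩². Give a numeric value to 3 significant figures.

Compute ⟨x⟩ and ⟨x²⟩ separately, then (Δx)² = ⟨x²⟩ − ⟨x⟩².
Gaussian moments: ∫x^(2j)·e^(−2βx²) dx = (2j−1)!!/(4β)^j · √(π/(2β)), odd powers integrate to 0; here √(π/(2β)) = 0.82462.
Normalization: ∫|φ|² dx = 0.82462.
⟨x⟩ = 0.0000 and ⟨x²⟩ = 0.10823.
(Δx)² = 0.10823 − (0.0000)² = 0.10823.

0.108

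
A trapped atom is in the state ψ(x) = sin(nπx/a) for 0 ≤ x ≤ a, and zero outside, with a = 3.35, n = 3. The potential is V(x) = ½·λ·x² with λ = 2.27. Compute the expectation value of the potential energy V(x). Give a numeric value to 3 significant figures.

4.17

⟨V⟩ = ∫ V(x)·|ψ|² dx / ∫|ψ|² dx.
With sin²θ = (1 − cos2θ)/2 on 0 ≤ x ≤ a: ∫sin²(nπx/a) dx = a/2, ∫x·sin²(nπx/a) dx = a²/4, ∫x²·sin²(nπx/a) dx = a³·(1/6 − 1/(4n²π²)); higher powers xᵏ the same way, integrating xᵏ·cos(2nπx/a) by parts.
State is unnormalized: ∫|ψ|² dx = 1.6750, and ∫ψ*·V(x)·ψ dx = 6.9917, so ⟨V⟩ = 6.9917 / 1.6750.
⟨V⟩ = 4.1741.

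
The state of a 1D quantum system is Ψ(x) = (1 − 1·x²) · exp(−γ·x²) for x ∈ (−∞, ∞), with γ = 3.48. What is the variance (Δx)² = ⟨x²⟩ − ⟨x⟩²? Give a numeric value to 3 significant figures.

0.0533

Compute ⟨x⟩ and ⟨x²⟩ separately, then (Δx)² = ⟨x²⟩ − ⟨x⟩².
Expand each integrand as polynomial × e^(−2γx²) and use ∫x^(2j)·e^(−2γx²) dx = (2j−1)!!/(4γ)^j · √(π/(2γ)), odd powers → 0; here √(π/(2γ)) = 0.67185.
Normalization: ∫|Ψ|² dx = 0.58572.
⟨x⟩ = 0.0000 and ⟨x²⟩ = 0.053263.
(Δx)² = 0.053263 − (0.0000)² = 0.053263.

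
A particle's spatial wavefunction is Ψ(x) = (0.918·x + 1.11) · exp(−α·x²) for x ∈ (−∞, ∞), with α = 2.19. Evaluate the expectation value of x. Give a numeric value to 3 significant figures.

0.175

⟨x⟩ = ∫ x·|Ψ|² dx / ∫|Ψ|² dx (integrals over the domain).
Expand each integrand as polynomial × e^(−2αx²) and use ∫x^(2j)·e^(−2αx²) dx = (2j−1)!!/(4α)^j · √(π/(2α)), odd powers → 0; here √(π/(2α)) = 0.84691.
State is unnormalized: ∫|Ψ|² dx = 1.1250, and ∫Ψ*·x·Ψ dx = 0.19703, so ⟨x⟩ = 0.19703 / 1.1250.
⟨x⟩ = 0.17514.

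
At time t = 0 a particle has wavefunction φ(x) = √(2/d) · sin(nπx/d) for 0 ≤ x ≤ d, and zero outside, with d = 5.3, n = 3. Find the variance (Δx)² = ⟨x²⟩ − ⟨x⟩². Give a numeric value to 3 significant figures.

Compute ⟨x⟩ and ⟨x²⟩ separately, then (Δx)² = ⟨x²⟩ − ⟨x⟩².
With sin²θ = (1 − cos2θ)/2 on 0 ≤ x ≤ d: ∫sin²(nπx/d) dx = d/2, ∫x·sin²(nπx/d) dx = d²/4, ∫x²·sin²(nπx/d) dx = d³·(1/6 − 1/(4n²π²)); higher powers xᵏ the same way, integrating xᵏ·cos(2nπx/d) by parts.
⟨x⟩ = 2.6500 and ⟨x²⟩ = 9.2052.
(Δx)² = 9.2052 − (2.6500)² = 2.1827.

2.18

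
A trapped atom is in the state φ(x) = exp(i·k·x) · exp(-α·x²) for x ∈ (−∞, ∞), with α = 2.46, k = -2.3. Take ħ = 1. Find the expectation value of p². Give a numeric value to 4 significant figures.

7.750

p² φ = −ħ² d²φ/dx²; ⟨p²⟩ = −ħ² ∫ φ*·φ'' dx / ∫|φ|² dx.
Gaussian moments: ∫x^(2j)·e^(−2αx²) dx = (2j−1)!!/(4α)^j · √(π/(2α)), odd powers integrate to 0; here √(π/(2α)) = 0.79908. Derivatives: φ′ = (ik − 2αx)·φ, φ″ = ((ik − 2αx)² − 2α)·φ; the odd-in-x pieces drop out.
State is unnormalized: ∫|φ|² dx = 0.79908, and ∫φ*·(−ħ² φ'') dx = 6.1929, so ⟨p²⟩ = 6.1929 / 0.79908.
⟨p²⟩ = 7.7500.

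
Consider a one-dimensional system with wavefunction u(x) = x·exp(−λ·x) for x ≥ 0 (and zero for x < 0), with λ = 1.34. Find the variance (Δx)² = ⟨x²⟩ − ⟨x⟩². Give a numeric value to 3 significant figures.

Compute ⟨x⟩ and ⟨x²⟩ separately, then (Δx)² = ⟨x²⟩ − ⟨x⟩².
Every integrand reduces to terms xʲ·e^(−2λx) on [0, ∞); use ∫₀^∞ xʲ·e^(−2λx) dx = j!/(2λ)^(j+1).
Normalization: ∫|u|² dx = 0.10390.
⟨x⟩ = 1.1194 and ⟨x²⟩ = 1.6708.
(Δx)² = 1.6708 − (1.1194)² = 0.41769.

0.418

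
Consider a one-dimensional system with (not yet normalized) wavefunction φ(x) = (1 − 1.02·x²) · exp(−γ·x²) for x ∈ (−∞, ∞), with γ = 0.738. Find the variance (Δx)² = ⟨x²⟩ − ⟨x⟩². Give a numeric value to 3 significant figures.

Compute ⟨x⟩ and ⟨x²⟩ separately, then (Δx)² = ⟨x²⟩ − ⟨x⟩².
Expand each integrand as polynomial × e^(−2γx²) and use ∫x^(2j)·e^(−2γx²) dx = (2j−1)!!/(4γ)^j · √(π/(2γ)), odd powers → 0; here √(π/(2γ)) = 1.4589.
Normalization: ∫|φ|² dx = 0.97326.
⟨x⟩ = 0.0000 and ⟨x²⟩ = 0.36443.
(Δx)² = 0.36443 − (0.0000)² = 0.36443.

0.364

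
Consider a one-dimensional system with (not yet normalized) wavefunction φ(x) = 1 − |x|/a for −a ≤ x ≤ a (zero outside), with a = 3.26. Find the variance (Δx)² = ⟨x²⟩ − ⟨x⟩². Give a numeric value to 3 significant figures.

1.06

Compute ⟨x⟩ and ⟨x²⟩ separately, then (Δx)² = ⟨x²⟩ − ⟨x⟩².
φ is even, so ∫ over [−a, a] = 2∫₀ᵃ with φ = 1 − x/a there: ∫₀ᵃ (1 − x/a)² dx = a/3, ∫₀ᵃ x²(1 − x/a)² dx = a³/30, ∫₀ᵃ x⁴(1 − x/a)² dx = a⁵/105.
Normalization: ∫|φ|² dx = 2.1733.
⟨x⟩ = 0.0000 and ⟨x²⟩ = 1.0628.
(Δx)² = 1.0628 − (0.0000)² = 1.0628.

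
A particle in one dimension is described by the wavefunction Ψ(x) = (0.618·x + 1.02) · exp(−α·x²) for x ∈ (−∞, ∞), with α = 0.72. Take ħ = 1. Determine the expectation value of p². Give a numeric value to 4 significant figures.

0.8828

p² Ψ = −ħ² d²Ψ/dx²; ⟨p²⟩ = −ħ² ∫ Ψ*·Ψ'' dx / ∫|Ψ|² dx.
Expand each integrand as polynomial × e^(−2αx²) and use ∫x^(2j)·e^(−2αx²) dx = (2j−1)!!/(4α)^j · √(π/(2α)), odd powers → 0; here √(π/(2α)) = 1.4770. Differentiate with the product rule, d/dx e^(−αx²) = −2αx·e^(−αx²).
State is unnormalized: ∫|Ψ|² dx = 1.7326, and ∫Ψ*·(−ħ² Ψ'') dx = 1.5295, so ⟨p²⟩ = 1.5295 / 1.7326.
⟨p²⟩ = 0.88280.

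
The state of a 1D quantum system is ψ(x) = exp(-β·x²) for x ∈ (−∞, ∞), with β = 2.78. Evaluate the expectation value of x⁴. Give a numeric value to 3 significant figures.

⟨x⁴⟩ = ∫ x⁴·|ψ|² dx / ∫|ψ|² dx (integrals over the domain).
Gaussian moments: ∫x^(2j)·e^(−2βx²) dx = (2j−1)!!/(4β)^j · √(π/(2β)), odd powers integrate to 0; here √(π/(2β)) = 0.75169.
State is unnormalized: ∫|ψ|² dx = 0.75169, and ∫ψ*·x⁴·ψ dx = 0.018237, so ⟨x⁴⟩ = 0.018237 / 0.75169.
⟨x⁴⟩ = 0.024261.

0.0243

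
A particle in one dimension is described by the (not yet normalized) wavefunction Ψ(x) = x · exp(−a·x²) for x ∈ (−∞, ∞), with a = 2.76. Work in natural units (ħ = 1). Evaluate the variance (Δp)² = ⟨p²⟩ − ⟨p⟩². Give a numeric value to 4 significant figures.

Compute ⟨p⟩ and ⟨p²⟩ separately; (Δp)² = ⟨p²⟩ − ⟨p⟩².
Expand each integrand as polynomial × e^(−2ax²) and use ∫x^(2j)·e^(−2ax²) dx = (2j−1)!!/(4a)^j · √(π/(2a)), odd powers → 0; here √(π/(2a)) = 0.75441. Differentiate with the product rule, d/dx e^(−ax²) = −2ax·e^(−ax²).
Normalization: ∫|Ψ|² dx = 0.068334.
⟨p⟩ = 0.0000 and ⟨p²⟩ = 8.2800.
(Δp)² = 8.2800 − (0.0000)² = 8.2800.

8.280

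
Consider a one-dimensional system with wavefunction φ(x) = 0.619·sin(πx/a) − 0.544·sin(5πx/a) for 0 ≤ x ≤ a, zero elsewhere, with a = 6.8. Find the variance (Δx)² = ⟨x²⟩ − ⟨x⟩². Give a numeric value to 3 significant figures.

Compute ⟨x⟩ and ⟨x²⟩ separately, then (Δx)² = ⟨x²⟩ − ⟨x⟩².
On 0 ≤ x ≤ a (j ≠ l): ∫sin²(jπx/a) dx = a/2, ∫sin(jπx/a)·sin(lπx/a) dx = 0; diagonal moments ∫x·sin²(jπx/a) dx = a²/4, ∫x²·sin²(jπx/a) dx = a³·(1/6 − 1/(4j²π²)); cross terms ∫x·sin(jπx/a)·sin(lπx/a) dx = 0 for j + l even and −4jla²/(π²(j² − l²)²) for j + l odd, ∫x²·sin(jπx/a)·sin(lπx/a) dx = (−1)^(j+l)·4jla³/(π²(j² − l²)²); higher powers the same way via product-to-sum and parts.
Normalization: ∫|φ|² dx = 2.3089.
⟨x⟩ = 3.4000 and ⟨x²⟩ = 13.728.
(Δx)² = 13.728 − (3.4000)² = 2.1681.

2.17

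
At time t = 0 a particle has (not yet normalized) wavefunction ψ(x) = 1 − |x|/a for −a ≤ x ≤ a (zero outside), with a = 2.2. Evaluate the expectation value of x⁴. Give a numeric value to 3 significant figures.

0.669

⟨x⁴⟩ = ∫ x⁴·|ψ|² dx / ∫|ψ|² dx (integrals over the domain).
ψ is even, so ∫ over [−a, a] = 2∫₀ᵃ with ψ = 1 − x/a there: ∫₀ᵃ (1 − x/a)² dx = a/3, ∫₀ᵃ x²(1 − x/a)² dx = a³/30, ∫₀ᵃ x⁴(1 − x/a)² dx = a⁵/105.
State is unnormalized: ∫|ψ|² dx = 1.4667, and ∫ψ*·x⁴·ψ dx = 0.98164, so ⟨x⁴⟩ = 0.98164 / 1.4667.
⟨x⁴⟩ = 0.66930.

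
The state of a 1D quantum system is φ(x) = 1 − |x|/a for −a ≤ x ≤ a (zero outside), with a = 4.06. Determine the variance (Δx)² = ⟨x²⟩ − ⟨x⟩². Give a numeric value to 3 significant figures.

1.65

Compute ⟨x⟩ and ⟨x²⟩ separately, then (Δx)² = ⟨x²⟩ − ⟨x⟩².
φ is even, so ∫ over [−a, a] = 2∫₀ᵃ with φ = 1 − x/a there: ∫₀ᵃ (1 − x/a)² dx = a/3, ∫₀ᵃ x²(1 − x/a)² dx = a³/30, ∫₀ᵃ x⁴(1 − x/a)² dx = a⁵/105.
Normalization: ∫|φ|² dx = 2.7067.
⟨x⟩ = 0.0000 and ⟨x²⟩ = 1.6484.
(Δx)² = 1.6484 − (0.0000)² = 1.6484.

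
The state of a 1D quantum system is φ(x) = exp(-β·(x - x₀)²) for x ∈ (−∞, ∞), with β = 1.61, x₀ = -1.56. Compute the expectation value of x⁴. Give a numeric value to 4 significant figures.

8.262

⟨x⁴⟩ = ∫ x⁴·|φ|² dx / ∫|φ|² dx (integrals over the domain).
Gaussian moments (u = x − x₀): ∫u^(2j)·e^(−2βu²) du = (2j−1)!!/(4β)^j · √(π/(2β)), odd powers integrate to 0; here √(π/(2β)) = 0.98775.
State is unnormalized: ∫|φ|² dx = 0.98775, and ∫φ*·x⁴·φ dx = 8.1609, so ⟨x⁴⟩ = 8.1609 / 0.98775.
⟨x⁴⟩ = 8.2621.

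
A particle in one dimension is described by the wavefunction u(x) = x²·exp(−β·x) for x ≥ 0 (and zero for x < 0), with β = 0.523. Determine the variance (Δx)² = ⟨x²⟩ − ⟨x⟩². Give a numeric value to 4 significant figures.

Compute ⟨x⟩ and ⟨x²⟩ separately, then (Δx)² = ⟨x²⟩ − ⟨x⟩².
Every integrand reduces to terms xʲ·e^(−2βx) on [0, ∞); use ∫₀^∞ xʲ·e^(−2βx) dx = j!/(2β)^(j+1).
Normalization: ∫|u|² dx = 19.167.
⟨x⟩ = 4.7801 and ⟨x²⟩ = 27.419.
(Δx)² = 27.419 − (4.7801)² = 4.5699.

4.570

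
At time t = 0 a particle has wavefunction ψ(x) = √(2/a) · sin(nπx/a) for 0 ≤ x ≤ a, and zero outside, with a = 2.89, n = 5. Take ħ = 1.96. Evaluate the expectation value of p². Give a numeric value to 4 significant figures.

113.5

p² ψ = −ħ² d²ψ/dx²; ⟨p²⟩ = −ħ² ∫ ψ*·ψ'' dx.
d/dx sin(nπx/a) = (nπ/a)·cos(nπx/a) and d²/dx² sin(nπx/a) = −(nπ/a)²·sin(nπx/a); on 0 ≤ x ≤ a, ∫sin²(nπx/a) dx = a/2 and ∫sin(nπx/a)·cos(nπx/a) dx = 0.
⟨p²⟩ = 113.49.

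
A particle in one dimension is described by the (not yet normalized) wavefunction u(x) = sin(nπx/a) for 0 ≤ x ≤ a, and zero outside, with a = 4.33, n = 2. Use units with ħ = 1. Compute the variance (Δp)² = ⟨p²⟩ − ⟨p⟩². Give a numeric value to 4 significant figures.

2.106

Compute ⟨p⟩ and ⟨p²⟩ separately; (Δp)² = ⟨p²⟩ − ⟨p⟩².
d/dx sin(nπx/a) = (nπ/a)·cos(nπx/a) and d²/dx² sin(nπx/a) = −(nπ/a)²·sin(nπx/a); on 0 ≤ x ≤ a, ∫sin²(nπx/a) dx = a/2 and ∫sin(nπx/a)·cos(nπx/a) dx = 0.
Normalization: ∫|u|² dx = 2.1650.
⟨p⟩ = 0.0000 and ⟨p²⟩ = 2.1056.
(Δp)² = 2.1056 − (0.0000)² = 2.1056.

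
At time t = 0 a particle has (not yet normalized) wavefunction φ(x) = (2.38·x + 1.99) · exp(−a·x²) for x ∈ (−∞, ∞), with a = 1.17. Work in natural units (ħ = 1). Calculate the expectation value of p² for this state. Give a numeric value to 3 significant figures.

p² φ = −ħ² d²φ/dx²; ⟨p²⟩ = −ħ² ∫ φ*·φ'' dx / ∫|φ|² dx.
Expand each integrand as polynomial × e^(−2ax²) and use ∫x^(2j)·e^(−2ax²) dx = (2j−1)!!/(4a)^j · √(π/(2a)), odd powers → 0; here √(π/(2a)) = 1.1587. Differentiate with the product rule, d/dx e^(−ax²) = −2ax·e^(−ax²).
State is unnormalized: ∫|φ|² dx = 5.9909, and ∫φ*·(−ħ² φ'') dx = 10.291, so ⟨p²⟩ = 10.291 / 5.9909.
⟨p²⟩ = 1.7178.

1.72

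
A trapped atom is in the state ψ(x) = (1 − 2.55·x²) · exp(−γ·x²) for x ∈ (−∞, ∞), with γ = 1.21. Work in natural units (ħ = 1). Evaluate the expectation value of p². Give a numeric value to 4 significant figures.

6.208

p² ψ = −ħ² d²ψ/dx²; ⟨p²⟩ = −ħ² ∫ ψ*·ψ'' dx / ∫|ψ|² dx.
Expand each integrand as polynomial × e^(−2γx²) and use ∫x^(2j)·e^(−2γx²) dx = (2j−1)!!/(4γ)^j · √(π/(2γ)), odd powers → 0; here √(π/(2γ)) = 1.1394. Differentiate with the product rule, d/dx e^(−γx²) = −2γx·e^(−γx²).
State is unnormalized: ∫|ψ|² dx = 0.88760, and ∫ψ*·(−ħ² ψ'') dx = 5.5102, so ⟨p²⟩ = 5.5102 / 0.88760.
⟨p²⟩ = 6.2079.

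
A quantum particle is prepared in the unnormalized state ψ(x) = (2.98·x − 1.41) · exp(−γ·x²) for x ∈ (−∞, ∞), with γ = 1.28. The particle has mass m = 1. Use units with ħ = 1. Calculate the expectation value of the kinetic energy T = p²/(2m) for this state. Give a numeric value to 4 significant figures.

T = −(ħ²/2m) d²/dx², so ⟨T⟩ = −(ħ²/2m) ∫ ψ*·ψ'' dx / ∫|ψ|² dx; with m = 1.
Expand each integrand as polynomial × e^(−2γx²) and use ∫x^(2j)·e^(−2γx²) dx = (2j−1)!!/(4γ)^j · √(π/(2γ)), odd powers → 0; here √(π/(2γ)) = 1.1078. Differentiate with the product rule, d/dx e^(−γx²) = −2γx·e^(−γx²).
State is unnormalized: ∫|ψ|² dx = 4.1238, and ∫ψ*·(−ħ²/2m · ψ'') dx = 5.0986, so ⟨T⟩ = 5.0986 / 4.1238.
⟨T⟩ = 1.2364.

1.236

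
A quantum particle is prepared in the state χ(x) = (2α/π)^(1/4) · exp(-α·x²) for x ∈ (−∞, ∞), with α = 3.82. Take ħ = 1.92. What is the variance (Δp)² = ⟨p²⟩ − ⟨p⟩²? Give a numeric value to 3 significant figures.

Compute ⟨p⟩ and ⟨p²⟩ separately; (Δp)² = ⟨p²⟩ − ⟨p⟩².
Gaussian moments: ∫x^(2j)·e^(−2αx²) dx = (2j−1)!!/(4α)^j · √(π/(2α)), odd powers integrate to 0; here √(π/(2α)) = 0.64125. Derivatives: d/dx e^(−αx²) = −2αx·e^(−αx²), d²/dx² e^(−αx²) = (4α²x² − 2α)·e^(−αx²).
⟨p⟩ = 0.0000 and ⟨p²⟩ = 14.082.
(Δp)² = 14.082 − (0.0000)² = 14.082.

14.1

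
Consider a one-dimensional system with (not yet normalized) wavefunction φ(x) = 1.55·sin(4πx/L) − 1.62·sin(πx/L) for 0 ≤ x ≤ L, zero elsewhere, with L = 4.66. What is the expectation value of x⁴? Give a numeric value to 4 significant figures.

84.08

⟨x⁴⟩ = ∫ x⁴·|φ|² dx / ∫|φ|² dx (integrals over the domain).
On 0 ≤ x ≤ L (j ≠ l): ∫sin²(jπx/L) dx = L/2, ∫sin(jπx/L)·sin(lπx/L) dx = 0; diagonal moments ∫x·sin²(jπx/L) dx = L²/4, ∫x²·sin²(jπx/L) dx = L³·(1/6 − 1/(4j²π²)); cross terms ∫x·sin(jπx/L)·sin(lπx/L) dx = 0 for j + l even and −4jlL²/(π²(j² − l²)²) for j + l odd, ∫x²·sin(jπx/L)·sin(lπx/L) dx = (−1)^(j+l)·4jlL³/(π²(j² − l²)²); higher powers the same way via product-to-sum and parts.
State is unnormalized: ∫|φ|² dx = 11.713, and ∫φ*·x⁴·φ dx = 984.76, so ⟨x⁴⟩ = 984.76 / 11.713.
⟨x⁴⟩ = 84.077.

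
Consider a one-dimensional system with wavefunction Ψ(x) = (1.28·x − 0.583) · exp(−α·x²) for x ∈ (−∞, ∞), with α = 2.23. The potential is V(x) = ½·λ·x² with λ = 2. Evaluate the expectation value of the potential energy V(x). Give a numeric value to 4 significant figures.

⟨V⟩ = ∫ V(x)·|Ψ|² dx / ∫|Ψ|² dx.
Expand each integrand as polynomial × e^(−2αx²) and use ∫x^(2j)·e^(−2αx²) dx = (2j−1)!!/(4α)^j · √(π/(2α)), odd powers → 0; here √(π/(2α)) = 0.83928.
State is unnormalized: ∫|Ψ|² dx = 0.43942, and ∫Ψ*·V(x)·Ψ dx = 0.083827, so ⟨V⟩ = 0.083827 / 0.43942.
⟨V⟩ = 0.19077.

0.1908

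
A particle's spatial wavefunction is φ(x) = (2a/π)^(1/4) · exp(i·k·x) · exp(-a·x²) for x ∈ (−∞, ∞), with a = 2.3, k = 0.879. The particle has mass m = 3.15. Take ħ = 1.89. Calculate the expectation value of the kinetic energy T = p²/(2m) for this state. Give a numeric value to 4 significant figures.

1.742

T = −(ħ²/2m) d²/dx², so ⟨T⟩ = −(ħ²/2m) ∫ φ*·φ'' dx; with m = 3.15.
Gaussian moments: ∫x^(2j)·e^(−2ax²) dx = (2j−1)!!/(4a)^j · √(π/(2a)), odd powers integrate to 0; here √(π/(2a)) = 0.82641. Derivatives: φ′ = (ik − 2ax)·φ, φ″ = ((ik − 2ax)² − 2a)·φ; the odd-in-x pieces drop out.
⟨T⟩ = 1.7422.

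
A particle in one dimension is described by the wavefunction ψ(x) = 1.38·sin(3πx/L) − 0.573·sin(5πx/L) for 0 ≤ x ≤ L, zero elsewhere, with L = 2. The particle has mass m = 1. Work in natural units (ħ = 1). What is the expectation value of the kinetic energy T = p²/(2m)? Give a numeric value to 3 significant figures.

T = −(ħ²/2m) d²/dx², so ⟨T⟩ = −(ħ²/2m) ∫ ψ*·ψ'' dx / ∫|ψ|² dx; with m = 1.
d²/dx² sin(jπx/L) = −(jπ/L)²·sin(jπx/L); on 0 ≤ x ≤ L, ∫sin²(jπx/L) dx = L/2 and ∫sin(jπx/L)·sin(lπx/L) dx = 0 for j ≠ l, so only diagonal terms survive in ∫|ψ|² and ∫ψ·ψ″; ∫ψ·ψ′ dx = [ψ²/2] between the walls = 0.
State is unnormalized: ∫|ψ|² dx = 2.2327, and ∫ψ*·(−ħ²/2m · ψ'') dx = 31.272, so ⟨T⟩ = 31.272 / 2.2327.
⟨T⟩ = 14.006.

14.0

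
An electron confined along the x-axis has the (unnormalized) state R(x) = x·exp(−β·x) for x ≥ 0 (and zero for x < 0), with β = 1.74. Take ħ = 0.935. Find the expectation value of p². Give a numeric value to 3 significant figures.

p² R = −ħ² d²R/dx²; ⟨p²⟩ = −ħ² ∫ R*·R'' dx / ∫|R|² dx.
Differentiate x·exp(−β·x) with the product rule; every integrand then reduces to terms xʲ·e^(−2βx) on [0, ∞), with ∫₀^∞ xʲ·e^(−2βx) dx = j!/(2β)^(j+1).
State is unnormalized: ∫|R|² dx = 0.047456, and ∫R*·(−ħ² R'') dx = 0.12561, so ⟨p²⟩ = 0.12561 / 0.047456.
⟨p²⟩ = 2.6468.

2.65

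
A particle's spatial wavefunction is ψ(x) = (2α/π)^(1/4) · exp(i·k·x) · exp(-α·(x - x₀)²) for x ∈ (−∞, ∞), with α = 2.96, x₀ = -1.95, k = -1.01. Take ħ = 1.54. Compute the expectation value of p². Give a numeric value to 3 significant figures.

p² ψ = −ħ² d²ψ/dx²; ⟨p²⟩ = −ħ² ∫ ψ*·ψ'' dx.
Gaussian moments (u = x − x₀): ∫u^(2j)·e^(−2αu²) du = (2j−1)!!/(4α)^j · √(π/(2α)), odd powers integrate to 0; here √(π/(2α)) = 0.72847. Derivatives: ψ′ = (ik − 2αu)·ψ, ψ″ = ((ik − 2αu)² − 2α)·ψ; the odd-in-u pieces drop out.
⟨p²⟩ = 9.4392.

9.44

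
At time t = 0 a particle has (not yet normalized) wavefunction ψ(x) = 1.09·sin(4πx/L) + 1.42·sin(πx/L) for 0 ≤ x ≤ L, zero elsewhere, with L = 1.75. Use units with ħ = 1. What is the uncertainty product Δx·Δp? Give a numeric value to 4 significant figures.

Δx = √(⟨x²⟩−⟨x⟩²), Δp = √(⟨p²⟩−⟨p⟩²).
On 0 ≤ x ≤ L (j ≠ l): ∫sin²(jπx/L) dx = L/2, ∫sin(jπx/L)·sin(lπx/L) dx = 0; diagonal moments ∫x·sin²(jπx/L) dx = L²/4, ∫x²·sin²(jπx/L) dx = L³·(1/6 − 1/(4j²π²)); cross terms ∫x·sin(jπx/L)·sin(lπx/L) dx = 0 for j + l even and −4jlL²/(π²(j² − l²)²) for j + l odd, ∫x²·sin(jπx/L)·sin(lπx/L) dx = (−1)^(j+l)·4jlL³/(π²(j² − l²)²); higher powers the same way via product-to-sum and parts. d²/dx² sin(jπx/L) = −(jπ/L)²·sin(jπx/L); on 0 ≤ x ≤ L, ∫sin²(jπx/L) dx = L/2 and ∫sin(jπx/L)·sin(lπx/L) dx = 0 for j ≠ l, so only diagonal terms survive in ∫|ψ|² and ∫ψ·ψ″; ∫ψ·ψ′ dx = [ψ²/2] between the walls = 0.
Normalization: ∫|ψ|² dx = 2.8039.
⟨x⟩ = 0.85064, ⟨x²⟩ = 0.87698 ⇒ Δx = 0.39166.
⟨p⟩ = 0.0000, ⟨p²⟩ = 21.146 ⇒ Δp = 4.5984.
Δx·Δp = 1.8010.

1.801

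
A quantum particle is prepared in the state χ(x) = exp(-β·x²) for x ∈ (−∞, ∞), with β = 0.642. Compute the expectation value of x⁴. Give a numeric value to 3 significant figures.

⟨x⁴⟩ = ∫ x⁴·|χ|² dx / ∫|χ|² dx (integrals over the domain).
Gaussian moments: ∫x^(2j)·e^(−2βx²) dx = (2j−1)!!/(4β)^j · √(π/(2β)), odd powers integrate to 0; here √(π/(2β)) = 1.5642.
State is unnormalized: ∫|χ|² dx = 1.5642, and ∫χ*·x⁴·χ dx = 0.71158, so ⟨x⁴⟩ = 0.71158 / 1.5642.
⟨x⁴⟩ = 0.45492.

0.455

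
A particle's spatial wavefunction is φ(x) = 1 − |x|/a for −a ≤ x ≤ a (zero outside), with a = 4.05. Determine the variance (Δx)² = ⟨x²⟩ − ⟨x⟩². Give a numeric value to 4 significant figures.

Compute ⟨x⟩ and ⟨x²⟩ separately, then (Δx)² = ⟨x²⟩ − ⟨x⟩².
φ is even, so ∫ over [−a, a] = 2∫₀ᵃ with φ = 1 − x/a there: ∫₀ᵃ (1 − x/a)² dx = a/3, ∫₀ᵃ x²(1 − x/a)² dx = a³/30, ∫₀ᵃ x⁴(1 − x/a)² dx = a⁵/105.
Normalization: ∫|φ|² dx = 2.7000.
⟨x⟩ = 0.0000 and ⟨x²⟩ = 1.6403.
(Δx)² = 1.6403 − (0.0000)² = 1.6403.

1.640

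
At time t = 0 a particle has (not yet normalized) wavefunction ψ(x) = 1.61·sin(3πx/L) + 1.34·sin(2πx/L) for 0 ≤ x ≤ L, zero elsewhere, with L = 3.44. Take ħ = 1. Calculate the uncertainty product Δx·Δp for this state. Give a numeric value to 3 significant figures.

Δx = √(⟨x²⟩−⟨x⟩²), Δp = √(⟨p²⟩−⟨p⟩²).
On 0 ≤ x ≤ L (j ≠ l): ∫sin²(jπx/L) dx = L/2, ∫sin(jπx/L)·sin(lπx/L) dx = 0; diagonal moments ∫x·sin²(jπx/L) dx = L²/4, ∫x²·sin²(jπx/L) dx = L³·(1/6 − 1/(4j²π²)); cross terms ∫x·sin(jπx/L)·sin(lπx/L) dx = 0 for j + l even and −4jlL²/(π²(j² − l²)²) for j + l odd, ∫x²·sin(jπx/L)·sin(lπx/L) dx = (−1)^(j+l)·4jlL³/(π²(j² − l²)²); higher powers the same way via product-to-sum and parts. d²/dx² sin(jπx/L) = −(jπ/L)²·sin(jπx/L); on 0 ≤ x ≤ L, ∫sin²(jπx/L) dx = L/2 and ∫sin(jπx/L)·sin(lπx/L) dx = 0 for j ≠ l, so only diagonal terms survive in ∫|ψ|² and ∫ψ·ψ″; ∫ψ·ψ′ dx = [ψ²/2] between the walls = 0.
Normalization: ∫|ψ|² dx = 7.5468.
⟨x⟩ = 1.0619, ⟨x²⟩ = 1.5800 ⇒ Δx = 0.67258.
⟨p⟩ = 0.0000, ⟨p²⟩ = 5.7997 ⇒ Δp = 2.4083.
Δx·Δp = 1.6198.

1.62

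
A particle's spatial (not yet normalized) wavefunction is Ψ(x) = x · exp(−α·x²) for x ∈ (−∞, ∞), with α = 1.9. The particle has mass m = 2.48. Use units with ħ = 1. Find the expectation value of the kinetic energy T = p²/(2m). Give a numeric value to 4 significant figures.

T = −(ħ²/2m) d²/dx², so ⟨T⟩ = −(ħ²/2m) ∫ Ψ*·Ψ'' dx / ∫|Ψ|² dx; with m = 2.48.
Expand each integrand as polynomial × e^(−2αx²) and use ∫x^(2j)·e^(−2αx²) dx = (2j−1)!!/(4α)^j · √(π/(2α)), odd powers → 0; here √(π/(2α)) = 0.90925. Differentiate with the product rule, d/dx e^(−αx²) = −2αx·e^(−αx²).
State is unnormalized: ∫|Ψ|² dx = 0.11964, and ∫Ψ*·(−ħ²/2m · Ψ'') dx = 0.13749, so ⟨T⟩ = 0.13749 / 0.11964.
⟨T⟩ = 1.1492.

1.149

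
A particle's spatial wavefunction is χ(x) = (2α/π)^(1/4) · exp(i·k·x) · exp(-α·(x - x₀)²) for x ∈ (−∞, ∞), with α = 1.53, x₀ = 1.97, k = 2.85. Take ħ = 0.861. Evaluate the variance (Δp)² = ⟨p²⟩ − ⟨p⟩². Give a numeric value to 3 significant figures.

Compute ⟨p⟩ and ⟨p²⟩ separately; (Δp)² = ⟨p²⟩ − ⟨p⟩².
Gaussian moments (u = x − x₀): ∫u^(2j)·e^(−2αu²) du = (2j−1)!!/(4α)^j · √(π/(2α)), odd powers integrate to 0; here √(π/(2α)) = 1.0132. Derivatives: χ′ = (ik − 2αu)·χ, χ″ = ((ik − 2αu)² − 2α)·χ; the odd-in-u pieces drop out.
⟨p⟩ = 2.4539 and ⟨p²⟩ = 7.1556.
(Δp)² = 7.1556 − (2.4539)² = 1.1342.

1.13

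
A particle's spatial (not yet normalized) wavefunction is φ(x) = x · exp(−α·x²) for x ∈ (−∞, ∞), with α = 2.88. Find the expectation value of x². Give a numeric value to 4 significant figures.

⟨x²⟩ = ∫ x²·|φ|² dx / ∫|φ|² dx (integrals over the domain).
Expand each integrand as polynomial × e^(−2αx²) and use ∫x^(2j)·e^(−2αx²) dx = (2j−1)!!/(4α)^j · √(π/(2α)), odd powers → 0; here √(π/(2α)) = 0.73852.
State is unnormalized: ∫|φ|² dx = 0.064108, and ∫φ*·x²·φ dx = 0.016695, so ⟨x²⟩ = 0.016695 / 0.064108.
⟨x²⟩ = 0.26042.

0.2604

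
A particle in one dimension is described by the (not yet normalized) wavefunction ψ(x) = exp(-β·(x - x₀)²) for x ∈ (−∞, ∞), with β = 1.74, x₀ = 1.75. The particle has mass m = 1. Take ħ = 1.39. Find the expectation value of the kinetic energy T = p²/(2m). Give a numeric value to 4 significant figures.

1.681

T = −(ħ²/2m) d²/dx², so ⟨T⟩ = −(ħ²/2m) ∫ ψ*·ψ'' dx / ∫|ψ|² dx; with m = 1.
Gaussian moments (u = x − x₀): ∫u^(2j)·e^(−2βu²) du = (2j−1)!!/(4β)^j · √(π/(2β)), odd powers integrate to 0; here √(π/(2β)) = 0.95013. Derivatives: d/dx e^(−βu²) = −2βu·e^(−βu²), d²/dx² e^(−βu²) = (4β²u² − 2β)·e^(−βu²).
State is unnormalized: ∫|ψ|² dx = 0.95013, and ∫ψ*·(−ħ²/2m · ψ'') dx = 1.5971, so ⟨T⟩ = 1.5971 / 0.95013.
⟨T⟩ = 1.6809.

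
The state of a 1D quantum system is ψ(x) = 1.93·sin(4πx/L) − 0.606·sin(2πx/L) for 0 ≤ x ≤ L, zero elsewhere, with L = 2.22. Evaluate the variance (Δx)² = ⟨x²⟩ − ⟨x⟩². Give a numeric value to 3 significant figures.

Compute ⟨x⟩ and ⟨x²⟩ separately, then (Δx)² = ⟨x²⟩ − ⟨x⟩².
On 0 ≤ x ≤ L (j ≠ l): ∫sin²(jπx/L) dx = L/2, ∫sin(jπx/L)·sin(lπx/L) dx = 0; diagonal moments ∫x·sin²(jπx/L) dx = L²/4, ∫x²·sin²(jπx/L) dx = L³·(1/6 − 1/(4j²π²)); cross terms ∫x·sin(jπx/L)·sin(lπx/L) dx = 0 for j + l even and −4jlL²/(π²(j² − l²)²) for j + l odd, ∫x²·sin(jπx/L)·sin(lπx/L) dx = (−1)^(j+l)·4jlL³/(π²(j² − l²)²); higher powers the same way via product-to-sum and parts.
Normalization: ∫|ψ|² dx = 4.5423.
⟨x⟩ = 1.1100 and ⟨x²⟩ = 1.4961.
(Δx)² = 1.4961 − (1.1100)² = 0.26403.

0.264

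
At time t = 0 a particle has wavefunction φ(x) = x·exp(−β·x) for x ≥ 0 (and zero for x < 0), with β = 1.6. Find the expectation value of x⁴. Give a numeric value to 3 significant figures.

3.43

⟨x⁴⟩ = ∫ x⁴·|φ|² dx / ∫|φ|² dx (integrals over the domain).
Every integrand reduces to terms xʲ·e^(−2βx) on [0, ∞); use ∫₀^∞ xʲ·e^(−2βx) dx = j!/(2β)^(j+1).
State is unnormalized: ∫|φ|² dx = 0.061035, and ∫φ*·x⁴·φ dx = 0.20955, so ⟨x⁴⟩ = 0.20955 / 0.061035.
⟨x⁴⟩ = 3.4332.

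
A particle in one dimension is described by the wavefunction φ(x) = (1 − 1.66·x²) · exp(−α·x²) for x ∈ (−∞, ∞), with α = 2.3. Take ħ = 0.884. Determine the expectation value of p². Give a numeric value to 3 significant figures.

3.88

p² φ = −ħ² d²φ/dx²; ⟨p²⟩ = −ħ² ∫ φ*·φ'' dx / ∫|φ|² dx.
Expand each integrand as polynomial × e^(−2αx²) and use ∫x^(2j)·e^(−2αx²) dx = (2j−1)!!/(4α)^j · √(π/(2α)), odd powers → 0; here √(π/(2α)) = 0.82641. Differentiate with the product rule, d/dx e^(−αx²) = −2αx·e^(−αx²).
State is unnormalized: ∫|φ|² dx = 0.60890, and ∫φ*·(−ħ² φ'') dx = 2.3599, so ⟨p²⟩ = 2.3599 / 0.60890.
⟨p²⟩ = 3.8756.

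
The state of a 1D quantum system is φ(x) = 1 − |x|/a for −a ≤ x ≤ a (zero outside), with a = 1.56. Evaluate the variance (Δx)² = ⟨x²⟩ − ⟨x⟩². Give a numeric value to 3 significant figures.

0.243

Compute ⟨x⟩ and ⟨x²⟩ separately, then (Δx)² = ⟨x²⟩ − ⟨x⟩².
φ is even, so ∫ over [−a, a] = 2∫₀ᵃ with φ = 1 − x/a there: ∫₀ᵃ (1 − x/a)² dx = a/3, ∫₀ᵃ x²(1 − x/a)² dx = a³/30, ∫₀ᵃ x⁴(1 − x/a)² dx = a⁵/105.
Normalization: ∫|φ|² dx = 1.0400.
⟨x⟩ = 0.0000 and ⟨x²⟩ = 0.24336.
(Δx)² = 0.24336 − (0.0000)² = 0.24336.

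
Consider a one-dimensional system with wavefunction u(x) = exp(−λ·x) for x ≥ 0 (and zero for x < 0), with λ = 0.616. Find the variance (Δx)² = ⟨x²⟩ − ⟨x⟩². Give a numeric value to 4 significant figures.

Compute ⟨x⟩ and ⟨x²⟩ separately, then (Δx)² = ⟨x²⟩ − ⟨x⟩².
Every integrand reduces to terms xʲ·e^(−2λx) on [0, ∞); use ∫₀^∞ xʲ·e^(−2λx) dx = j!/(2λ)^(j+1).
Normalization: ∫|u|² dx = 0.81169.
⟨x⟩ = 0.81169 and ⟨x²⟩ = 1.3177.
(Δx)² = 1.3177 − (0.81169)² = 0.65884.

0.6588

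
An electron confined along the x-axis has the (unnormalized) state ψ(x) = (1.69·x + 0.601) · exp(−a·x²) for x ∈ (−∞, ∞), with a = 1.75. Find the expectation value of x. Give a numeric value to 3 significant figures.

⟨x⟩ = ∫ x·|ψ|² dx / ∫|ψ|² dx (integrals over the domain).
Expand each integrand as polynomial × e^(−2ax²) and use ∫x^(2j)·e^(−2ax²) dx = (2j−1)!!/(4a)^j · √(π/(2a)), odd powers → 0; here √(π/(2a)) = 0.94742.
State is unnormalized: ∫|ψ|² dx = 0.72877, and ∫ψ*·x·ψ dx = 0.27494, so ⟨x⟩ = 0.27494 / 0.72877.
⟨x⟩ = 0.37726.

0.377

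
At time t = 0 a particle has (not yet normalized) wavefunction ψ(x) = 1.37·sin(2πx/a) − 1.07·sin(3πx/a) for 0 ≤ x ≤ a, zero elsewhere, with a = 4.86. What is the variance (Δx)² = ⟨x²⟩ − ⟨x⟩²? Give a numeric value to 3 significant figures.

0.891

Compute ⟨x⟩ and ⟨x²⟩ separately, then (Δx)² = ⟨x²⟩ − ⟨x⟩².
On 0 ≤ x ≤ a (j ≠ l): ∫sin²(jπx/a) dx = a/2, ∫sin(jπx/a)·sin(lπx/a) dx = 0; diagonal moments ∫x·sin²(jπx/a) dx = a²/4, ∫x²·sin²(jπx/a) dx = a³·(1/6 − 1/(4j²π²)); cross terms ∫x·sin(jπx/a)·sin(lπx/a) dx = 0 for j + l even and −4jla²/(π²(j² − l²)²) for j + l odd, ∫x²·sin(jπx/a)·sin(lπx/a) dx = (−1)^(j+l)·4jla³/(π²(j² − l²)²); higher powers the same way via product-to-sum and parts.
Normalization: ∫|ψ|² dx = 7.3430.
⟨x⟩ = 3.3473 and ⟨x²⟩ = 12.095.
(Δx)² = 12.095 − (3.3473)² = 0.89070.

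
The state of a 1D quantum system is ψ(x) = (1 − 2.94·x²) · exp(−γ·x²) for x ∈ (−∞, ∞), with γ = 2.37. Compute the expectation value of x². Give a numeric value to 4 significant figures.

0.09185

⟨x²⟩ = ∫ x²·|ψ|² dx / ∫|ψ|² dx (integrals over the domain).
Expand each integrand as polynomial × e^(−2γx²) and use ∫x^(2j)·e^(−2γx²) dx = (2j−1)!!/(4γ)^j · √(π/(2γ)), odd powers → 0; here √(π/(2γ)) = 0.81412.
State is unnormalized: ∫|ψ|² dx = 0.54406, and ∫ψ*·x²·ψ dx = 0.049973, so ⟨x²⟩ = 0.049973 / 0.54406.
⟨x²⟩ = 0.091853.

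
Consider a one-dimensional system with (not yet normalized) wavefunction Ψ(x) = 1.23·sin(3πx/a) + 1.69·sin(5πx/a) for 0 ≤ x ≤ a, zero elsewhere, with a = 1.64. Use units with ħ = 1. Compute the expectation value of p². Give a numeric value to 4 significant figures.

p² Ψ = −ħ² d²Ψ/dx²; ⟨p²⟩ = −ħ² ∫ Ψ*·Ψ'' dx / ∫|Ψ|² dx.
d²/dx² sin(jπx/a) = −(jπ/a)²·sin(jπx/a); on 0 ≤ x ≤ a, ∫sin²(jπx/a) dx = a/2 and ∫sin(jπx/a)·sin(lπx/a) dx = 0 for j ≠ l, so only diagonal terms survive in ∫|Ψ|² and ∫Ψ·Ψ″; ∫Ψ·Ψ′ dx = [Ψ²/2] between the walls = 0.
State is unnormalized: ∫|Ψ|² dx = 3.5826, and ∫Ψ*·(−ħ² Ψ'') dx = 255.82, so ⟨p²⟩ = 255.82 / 3.5826.
⟨p²⟩ = 71.408.

71.41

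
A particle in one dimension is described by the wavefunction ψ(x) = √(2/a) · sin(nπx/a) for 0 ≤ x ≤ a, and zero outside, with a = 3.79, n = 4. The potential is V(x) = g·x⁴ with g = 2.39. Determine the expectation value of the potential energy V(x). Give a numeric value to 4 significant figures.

95.53

⟨V⟩ = ∫ V(x)·|ψ|² dx.
With sin²θ = (1 − cos2θ)/2 on 0 ≤ x ≤ a: ∫sin²(nπx/a) dx = a/2, ∫x·sin²(nπx/a) dx = a²/4, ∫x²·sin²(nπx/a) dx = a³·(1/6 − 1/(4n²π²)); higher powers xᵏ the same way, integrating xᵏ·cos(2nπx/a) by parts.
⟨V⟩ = 95.531.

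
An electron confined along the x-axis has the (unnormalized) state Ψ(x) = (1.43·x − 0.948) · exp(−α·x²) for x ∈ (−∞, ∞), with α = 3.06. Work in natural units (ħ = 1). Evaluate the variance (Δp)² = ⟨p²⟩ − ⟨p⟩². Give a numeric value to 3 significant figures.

4.02

Compute ⟨p⟩ and ⟨p²⟩ separately; (Δp)² = ⟨p²⟩ − ⟨p⟩².
Expand each integrand as polynomial × e^(−2αx²) and use ∫x^(2j)·e^(−2αx²) dx = (2j−1)!!/(4α)^j · √(π/(2α)), odd powers → 0; here √(π/(2α)) = 0.71647. Differentiate with the product rule, d/dx e^(−αx²) = −2αx·e^(−αx²).
Normalization: ∫|Ψ|² dx = 0.76360.
⟨p⟩ = 0.0000 and ⟨p²⟩ = 4.0194.
(Δp)² = 4.0194 − (0.0000)² = 4.0194.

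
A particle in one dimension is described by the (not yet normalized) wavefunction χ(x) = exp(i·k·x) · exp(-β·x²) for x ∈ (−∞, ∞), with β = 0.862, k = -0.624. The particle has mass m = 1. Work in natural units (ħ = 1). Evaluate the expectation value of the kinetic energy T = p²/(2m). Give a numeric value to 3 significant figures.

T = −(ħ²/2m) d²/dx², so ⟨T⟩ = −(ħ²/2m) ∫ χ*·χ'' dx / ∫|χ|² dx; with m = 1.
Gaussian moments: ∫x^(2j)·e^(−2βx²) dx = (2j−1)!!/(4β)^j · √(π/(2β)), odd powers integrate to 0; here √(π/(2β)) = 1.3499. Derivatives: χ′ = (ik − 2βx)·χ, χ″ = ((ik − 2βx)² − 2β)·χ; the odd-in-x pieces drop out.
State is unnormalized: ∫|χ|² dx = 1.3499, and ∫χ*·(−ħ²/2m · χ'') dx = 0.84463, so ⟨T⟩ = 0.84463 / 1.3499.
⟨T⟩ = 0.62569.

0.626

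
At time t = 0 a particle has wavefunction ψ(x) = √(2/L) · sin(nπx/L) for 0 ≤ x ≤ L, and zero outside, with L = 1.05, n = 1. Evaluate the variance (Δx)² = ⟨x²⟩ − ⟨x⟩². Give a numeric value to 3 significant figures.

Compute ⟨x⟩ and ⟨x²⟩ separately, then (Δx)² = ⟨x²⟩ − ⟨x⟩².
With sin²θ = (1 − cos2θ)/2 on 0 ≤ x ≤ L: ∫sin²(nπx/L) dx = L/2, ∫x·sin²(nπx/L) dx = L²/4, ∫x²·sin²(nπx/L) dx = L³·(1/6 − 1/(4n²π²)); higher powers xᵏ the same way, integrating xᵏ·cos(2nπx/L) by parts.
⟨x⟩ = 0.52500 and ⟨x²⟩ = 0.31165.
(Δx)² = 0.31165 − (0.52500)² = 0.036022.

0.0360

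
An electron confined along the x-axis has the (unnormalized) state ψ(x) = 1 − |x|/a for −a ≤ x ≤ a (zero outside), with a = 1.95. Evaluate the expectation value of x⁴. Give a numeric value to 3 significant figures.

0.413

⟨x⁴⟩ = ∫ x⁴·|ψ|² dx / ∫|ψ|² dx (integrals over the domain).
ψ is even, so ∫ over [−a, a] = 2∫₀ᵃ with ψ = 1 − x/a there: ∫₀ᵃ (1 − x/a)² dx = a/3, ∫₀ᵃ x²(1 − x/a)² dx = a³/30, ∫₀ᵃ x⁴(1 − x/a)² dx = a⁵/105.
State is unnormalized: ∫|ψ|² dx = 1.3000, and ∫ψ*·x⁴·ψ dx = 0.53705, so ⟨x⁴⟩ = 0.53705 / 1.3000.
⟨x⁴⟩ = 0.41311.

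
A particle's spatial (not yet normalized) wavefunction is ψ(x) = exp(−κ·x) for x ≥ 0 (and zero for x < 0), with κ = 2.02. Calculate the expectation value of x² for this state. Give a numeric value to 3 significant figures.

⟨x²⟩ = ∫ x²·|ψ|² dx / ∫|ψ|² dx (integrals over the domain).
Every integrand reduces to terms xʲ·e^(−2κx) on [0, ∞); use ∫₀^∞ xʲ·e^(−2κx) dx = j!/(2κ)^(j+1).
State is unnormalized: ∫|ψ|² dx = 0.24752, and ∫ψ*·x²·ψ dx = 0.030331, so ⟨x²⟩ = 0.030331 / 0.24752.
⟨x²⟩ = 0.12254.

0.123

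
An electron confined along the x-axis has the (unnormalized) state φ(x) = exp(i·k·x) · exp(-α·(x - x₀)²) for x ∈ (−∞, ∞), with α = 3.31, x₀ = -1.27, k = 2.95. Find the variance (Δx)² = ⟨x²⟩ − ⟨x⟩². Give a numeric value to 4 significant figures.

Compute ⟨x⟩ and ⟨x²⟩ separately, then (Δx)² = ⟨x²⟩ − ⟨x⟩².
Gaussian moments (u = x − x₀): ∫u^(2j)·e^(−2αu²) du = (2j−1)!!/(4α)^j · √(π/(2α)), odd powers integrate to 0; here √(π/(2α)) = 0.68888.
Normalization: ∫|φ|² dx = 0.68888.
⟨x⟩ = -1.2700 and ⟨x²⟩ = 1.6884.
(Δx)² = 1.6884 − (-1.2700)² = 0.075529.

0.07553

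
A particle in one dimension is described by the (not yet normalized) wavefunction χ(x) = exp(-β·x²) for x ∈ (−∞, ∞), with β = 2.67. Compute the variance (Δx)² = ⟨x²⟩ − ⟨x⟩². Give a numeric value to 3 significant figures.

0.0936

Compute ⟨x⟩ and ⟨x²⟩ separately, then (Δx)² = ⟨x²⟩ − ⟨x⟩².
Gaussian moments: ∫x^(2j)·e^(−2βx²) dx = (2j−1)!!/(4β)^j · √(π/(2β)), odd powers integrate to 0; here √(π/(2β)) = 0.76702.
Normalization: ∫|χ|² dx = 0.76702.
⟨x⟩ = 0.0000 and ⟨x²⟩ = 0.093633.
(Δx)² = 0.093633 − (0.0000)² = 0.093633.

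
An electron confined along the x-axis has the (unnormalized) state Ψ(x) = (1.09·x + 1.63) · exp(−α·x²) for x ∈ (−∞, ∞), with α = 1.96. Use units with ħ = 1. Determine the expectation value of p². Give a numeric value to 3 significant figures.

2.17

p² Ψ = −ħ² d²Ψ/dx²; ⟨p²⟩ = −ħ² ∫ Ψ*·Ψ'' dx / ∫|Ψ|² dx.
Expand each integrand as polynomial × e^(−2αx²) and use ∫x^(2j)·e^(−2αx²) dx = (2j−1)!!/(4α)^j · √(π/(2α)), odd powers → 0; here √(π/(2α)) = 0.89522. Differentiate with the product rule, d/dx e^(−αx²) = −2αx·e^(−αx²).
State is unnormalized: ∫|Ψ|² dx = 2.5142, and ∫Ψ*·(−ħ² Ψ'') dx = 5.4596, so ⟨p²⟩ = 5.4596 / 2.5142.
⟨p²⟩ = 2.1715.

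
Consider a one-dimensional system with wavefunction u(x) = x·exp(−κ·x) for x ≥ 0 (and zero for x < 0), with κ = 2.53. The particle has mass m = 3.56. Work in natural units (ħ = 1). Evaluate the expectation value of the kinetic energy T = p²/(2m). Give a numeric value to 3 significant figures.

T = −(ħ²/2m) d²/dx², so ⟨T⟩ = −(ħ²/2m) ∫ u*·u'' dx / ∫|u|² dx; with m = 3.56.
Differentiate x·exp(−κ·x) with the product rule; every integrand then reduces to terms xʲ·e^(−2κx) on [0, ∞), with ∫₀^∞ xʲ·e^(−2κx) dx = j!/(2κ)^(j+1).
State is unnormalized: ∫|u|² dx = 0.015438, and ∫u*·(−ħ²/2m · u'') dx = 0.013878, so ⟨T⟩ = 0.013878 / 0.015438.
⟨T⟩ = 0.89900.

0.899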